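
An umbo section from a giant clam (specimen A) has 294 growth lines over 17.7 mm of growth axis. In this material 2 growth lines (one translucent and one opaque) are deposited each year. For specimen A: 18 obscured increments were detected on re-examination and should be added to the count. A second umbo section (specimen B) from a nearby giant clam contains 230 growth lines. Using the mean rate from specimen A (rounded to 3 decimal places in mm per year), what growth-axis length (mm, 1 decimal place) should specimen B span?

13.0 mm

Specimen A: true growth line count = 294 + 18 = 312.
Specimen A: dividing by 2 growth lines per year: 312 / 2 = 156 years.
A: Extension rate ≈ 17.7 / 156 = 0.113 mm per year.
Specimen B: 230 growth lines at 2 per year is 230 / 2 = 115 years. For B, 0.113 mm/year × 115 years = 13.0 mm.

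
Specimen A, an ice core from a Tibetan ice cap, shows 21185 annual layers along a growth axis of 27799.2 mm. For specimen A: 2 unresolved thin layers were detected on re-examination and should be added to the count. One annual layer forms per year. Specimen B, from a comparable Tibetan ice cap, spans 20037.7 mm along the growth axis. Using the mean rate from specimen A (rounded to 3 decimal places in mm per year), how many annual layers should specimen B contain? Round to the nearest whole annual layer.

15273 annual layers

Specimen A: after corrections the count is 21185 + 2 = 21187 annual layers.
A: Extension rate ≈ 27799.2 / 21187 = 1.312 mm/yr.
Specimen B: 20037.7 mm / 1.312 mm per year = 15272.64 years ≈ 15273 annual layers.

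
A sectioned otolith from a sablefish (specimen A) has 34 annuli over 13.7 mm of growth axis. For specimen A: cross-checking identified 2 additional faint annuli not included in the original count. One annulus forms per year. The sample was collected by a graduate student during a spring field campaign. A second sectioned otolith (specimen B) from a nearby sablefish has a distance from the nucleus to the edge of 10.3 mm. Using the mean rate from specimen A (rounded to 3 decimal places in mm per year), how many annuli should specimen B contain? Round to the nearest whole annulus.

27 annuli

Specimen A: after corrections the count is 34 + 2 = 36 annuli.
A: Extension rate ≈ 13.7 / 36 = 0.381 mm per year.
Specimen B: 10.3 mm / 0.381 mm per year = 27.03 years ≈ 27 annuli.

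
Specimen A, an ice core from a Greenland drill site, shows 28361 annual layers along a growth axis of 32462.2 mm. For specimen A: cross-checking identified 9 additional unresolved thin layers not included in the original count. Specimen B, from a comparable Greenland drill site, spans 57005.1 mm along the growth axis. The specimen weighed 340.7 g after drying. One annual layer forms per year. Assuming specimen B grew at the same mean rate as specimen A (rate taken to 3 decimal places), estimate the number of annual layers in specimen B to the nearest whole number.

Specimen A: true annual layer count = 28361 + 9 = 28370.
A: 32462.2 mm over 28370 years gives 32462.2 / 28370 ≈ 1.144 mm/year.
B spans 57005.1 / 1.144 = 49829.63 years ≈ 49830 annual layers.

49830 annual layers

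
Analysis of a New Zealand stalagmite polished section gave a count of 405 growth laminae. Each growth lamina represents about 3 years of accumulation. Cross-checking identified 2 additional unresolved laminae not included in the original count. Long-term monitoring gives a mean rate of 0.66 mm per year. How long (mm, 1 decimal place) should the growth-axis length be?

805.9 mm

Adjusted count: 405 + 2 = 407 growth laminae.
At 3 years per growth lamina, 407 × 3 = 1221 years.
Length ≈ 0.66 × 1221 = 805.9 mm.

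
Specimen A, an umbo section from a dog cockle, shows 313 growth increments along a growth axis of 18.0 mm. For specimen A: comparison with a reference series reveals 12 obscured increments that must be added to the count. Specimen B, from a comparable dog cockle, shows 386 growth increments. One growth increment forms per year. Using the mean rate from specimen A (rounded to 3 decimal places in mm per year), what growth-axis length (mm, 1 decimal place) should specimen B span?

21.2 mm

Specimen A: after corrections the count is 313 + 12 = 325 growth increments.
A: Mean rate = 18.0 mm / 325 years ≈ 0.055 mm/yr.
Length of B = 0.055 × 386 = 21.2 mm.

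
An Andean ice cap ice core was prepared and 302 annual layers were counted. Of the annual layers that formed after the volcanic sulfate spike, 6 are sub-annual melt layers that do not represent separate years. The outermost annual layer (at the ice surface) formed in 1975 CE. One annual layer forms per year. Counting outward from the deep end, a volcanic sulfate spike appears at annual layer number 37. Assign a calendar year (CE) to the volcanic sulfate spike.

Between annual layer 37 and the ice surface there are 302 − 37 = 265 annual layers.
265 − 6 false = 259 true annual layers after the volcanic sulfate spike.
The annual layer at the ice surface is 1975 CE, so the volcanic sulfate spike dates to 1975 − 259 = 1716 CE.

1716 CE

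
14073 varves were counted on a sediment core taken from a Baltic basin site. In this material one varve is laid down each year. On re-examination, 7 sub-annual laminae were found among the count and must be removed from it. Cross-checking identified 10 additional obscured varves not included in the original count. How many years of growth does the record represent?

14076 yr

Correcting the raw count gives 14073 − 7 + 10 = 14076 true varves.
At one varve per year, that is 14076 years.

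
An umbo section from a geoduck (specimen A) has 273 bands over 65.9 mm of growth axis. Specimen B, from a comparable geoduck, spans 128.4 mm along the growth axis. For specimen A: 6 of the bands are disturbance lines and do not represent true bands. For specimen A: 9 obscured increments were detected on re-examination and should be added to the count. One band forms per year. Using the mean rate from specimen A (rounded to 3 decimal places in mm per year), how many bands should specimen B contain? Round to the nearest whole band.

537 bands

Specimen A: true band count = 273 − 6 + 9 = 276.
A: 65.9 mm over 276 years gives 65.9 / 276 ≈ 0.239 mm per year.
B spans 128.4 / 0.239 = 537.24 years ≈ 537 bands.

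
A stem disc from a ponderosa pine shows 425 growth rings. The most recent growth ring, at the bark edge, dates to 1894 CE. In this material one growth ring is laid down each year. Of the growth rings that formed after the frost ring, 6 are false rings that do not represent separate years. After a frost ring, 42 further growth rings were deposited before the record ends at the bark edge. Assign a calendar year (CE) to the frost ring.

1858 CE

42 growth rings formed after the frost ring.
Excluding 6 false growth rings: 42 − 6 = 36.
Counting back 36 years from 1894 CE places the frost ring in 1894 − 36 = 1858 CE.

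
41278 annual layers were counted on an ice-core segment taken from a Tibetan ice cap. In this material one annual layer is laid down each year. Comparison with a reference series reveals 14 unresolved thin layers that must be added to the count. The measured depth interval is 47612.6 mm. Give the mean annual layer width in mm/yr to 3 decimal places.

Correcting the raw count gives 41278 + 14 = 41292 true annual layers.
Extension rate ≈ 47612.6 / 41292 = 1.153 mm/yr.

1.153 mm/yr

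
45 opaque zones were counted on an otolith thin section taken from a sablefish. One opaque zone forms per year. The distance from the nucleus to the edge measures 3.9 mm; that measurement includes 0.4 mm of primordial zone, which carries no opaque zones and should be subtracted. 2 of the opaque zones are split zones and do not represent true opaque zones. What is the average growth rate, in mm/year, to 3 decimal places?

0.081 mm/year

Correcting the raw count gives 45 − 2 = 43 true opaque zones.
The growth record spans 3.9 − 0.4 = 3.5 mm.
Mean rate = 3.5 mm / 43 years ≈ 0.081 mm/year.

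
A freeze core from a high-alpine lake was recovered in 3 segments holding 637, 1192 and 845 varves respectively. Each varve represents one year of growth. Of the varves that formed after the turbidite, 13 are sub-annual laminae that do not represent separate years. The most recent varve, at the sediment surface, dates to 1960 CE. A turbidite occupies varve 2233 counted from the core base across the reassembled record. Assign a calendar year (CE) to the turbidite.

Total varves = 637 + 1192 + 845 = 2674.
2674 − 2233 = 441 varves lie beyond the turbidite toward the sediment surface.
Removing the 13 false varves leaves 441 − 13 = 428 true varves beyond the turbidite.
1960 − 428 = 1532 CE.

1532 CE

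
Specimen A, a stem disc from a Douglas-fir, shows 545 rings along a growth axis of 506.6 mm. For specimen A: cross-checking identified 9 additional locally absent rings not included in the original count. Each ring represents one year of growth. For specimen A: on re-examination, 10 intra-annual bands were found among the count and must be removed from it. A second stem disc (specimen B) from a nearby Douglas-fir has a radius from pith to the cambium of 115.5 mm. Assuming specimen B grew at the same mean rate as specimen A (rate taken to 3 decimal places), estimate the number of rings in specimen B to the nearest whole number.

124 rings

Specimen A: after corrections the count is 545 − 10 + 9 = 544 rings.
A: 506.6 mm over 544 years gives 506.6 / 544 ≈ 0.931 mm per year.
Specimen B: 115.5 mm / 0.931 mm per year = 124.06 years ≈ 124 rings.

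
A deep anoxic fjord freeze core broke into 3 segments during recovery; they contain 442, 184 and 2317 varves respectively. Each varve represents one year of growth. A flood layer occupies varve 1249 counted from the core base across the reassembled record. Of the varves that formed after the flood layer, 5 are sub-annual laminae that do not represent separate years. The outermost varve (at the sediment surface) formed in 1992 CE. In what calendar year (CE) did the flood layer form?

Total varves = 442 + 184 + 2317 = 2943.
2943 − 1249 = 1694 varves lie beyond the flood layer toward the sediment surface.
1694 − 5 false = 1689 true varves after the flood layer.
Counting back 1689 years from 1992 CE places the flood layer in 1992 − 1689 = 303 CE.

303 CE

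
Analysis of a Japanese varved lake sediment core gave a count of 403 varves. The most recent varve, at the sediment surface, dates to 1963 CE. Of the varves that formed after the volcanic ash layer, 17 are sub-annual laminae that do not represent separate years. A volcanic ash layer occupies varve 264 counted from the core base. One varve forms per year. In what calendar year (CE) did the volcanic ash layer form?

The volcanic ash layer sits at varve 264 from the core base, so 403 − 264 = 139 varves formed after it.
Removing the 17 false varves leaves 139 − 17 = 122 true varves beyond the volcanic ash layer.
The varve at the sediment surface is 1963 CE, so the volcanic ash layer dates to 1963 − 122 = 1841 CE.

1841 CE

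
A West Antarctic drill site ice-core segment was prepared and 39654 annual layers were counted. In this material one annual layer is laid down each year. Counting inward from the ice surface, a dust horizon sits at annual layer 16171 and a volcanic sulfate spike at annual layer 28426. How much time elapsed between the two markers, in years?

12255 years

The two markers are separated by 28426 − 16171 = 12255 annual layers.
At one annual layer per year, 12255 years elapsed between them.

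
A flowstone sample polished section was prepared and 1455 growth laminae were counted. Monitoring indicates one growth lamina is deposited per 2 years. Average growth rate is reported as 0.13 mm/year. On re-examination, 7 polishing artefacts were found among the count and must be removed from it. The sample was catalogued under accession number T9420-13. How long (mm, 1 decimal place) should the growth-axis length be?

Adjusted count: 1455 − 7 = 1448 growth laminae.
1448 growth laminae at 2 years each span 1448 × 2 = 2896 years.
2896 years at 0.13 mm/year gives 0.13 × 2896 = 376.5 mm.

376.5 mm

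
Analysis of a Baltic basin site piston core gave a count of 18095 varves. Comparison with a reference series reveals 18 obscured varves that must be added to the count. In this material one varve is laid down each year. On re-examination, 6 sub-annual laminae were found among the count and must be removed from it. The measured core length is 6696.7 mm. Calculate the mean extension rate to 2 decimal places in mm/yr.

0.37 mm/yr

Correcting the raw count gives 18095 − 6 + 18 = 18107 true varves.
Extension rate ≈ 6696.7 / 18107 = 0.37 mm/yr.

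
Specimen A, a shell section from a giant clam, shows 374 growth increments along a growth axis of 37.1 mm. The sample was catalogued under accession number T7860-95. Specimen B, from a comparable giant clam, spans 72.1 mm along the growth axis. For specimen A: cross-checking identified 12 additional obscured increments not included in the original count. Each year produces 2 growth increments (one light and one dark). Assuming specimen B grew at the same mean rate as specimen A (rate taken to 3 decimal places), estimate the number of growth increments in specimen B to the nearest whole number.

Specimen A: true growth increment count = 374 + 12 = 386.
Specimen A: with 2 growth increments per year, 386 / 2 = 193 years.
A: 37.1 mm over 193 years gives 37.1 / 193 ≈ 0.192 mm/yr.
For B, 72.1 / 0.192 = 375.52 years; at 2 growth increments per year that is 375.52 × 2 ≈ 751 growth increments.

751 growth increments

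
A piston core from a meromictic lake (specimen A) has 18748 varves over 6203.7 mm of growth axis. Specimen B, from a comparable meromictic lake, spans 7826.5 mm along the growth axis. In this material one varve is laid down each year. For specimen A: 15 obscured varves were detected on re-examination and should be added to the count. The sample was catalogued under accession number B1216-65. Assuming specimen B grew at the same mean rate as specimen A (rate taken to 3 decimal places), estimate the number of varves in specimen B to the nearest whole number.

Specimen A: after corrections the count is 18748 + 15 = 18763 varves.
A: Mean rate = 6203.7 mm / 18763 years ≈ 0.331 mm per year.
Specimen B: 7826.5 mm / 0.331 mm per year = 23645.02 years ≈ 23645 varves.

23645 varves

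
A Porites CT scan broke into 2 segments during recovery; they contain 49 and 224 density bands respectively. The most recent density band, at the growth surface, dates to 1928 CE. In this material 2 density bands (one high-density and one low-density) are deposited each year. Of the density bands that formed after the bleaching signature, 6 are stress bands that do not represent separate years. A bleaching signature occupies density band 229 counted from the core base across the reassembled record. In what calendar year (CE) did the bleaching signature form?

1909 CE

Total density bands = 49 + 224 = 273.
Between density band 229 and the growth surface there are 273 − 229 = 44 density bands.
44 − 6 false = 38 true density bands after the bleaching signature.
With 2 density bands per year, 38 / 2 = 19 years.
1928 − 19 = 1909 CE.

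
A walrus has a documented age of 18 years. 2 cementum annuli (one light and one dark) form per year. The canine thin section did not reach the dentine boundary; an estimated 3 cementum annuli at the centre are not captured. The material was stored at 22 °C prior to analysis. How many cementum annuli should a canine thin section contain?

33 cementum annuli

18 years at 2 cementum annuli per year gives 18 × 2 = 36 cementum annuli.
Subtracting the 3 cementum annuli not captured gives 36 − 3 = 33 cementum annuli in the record.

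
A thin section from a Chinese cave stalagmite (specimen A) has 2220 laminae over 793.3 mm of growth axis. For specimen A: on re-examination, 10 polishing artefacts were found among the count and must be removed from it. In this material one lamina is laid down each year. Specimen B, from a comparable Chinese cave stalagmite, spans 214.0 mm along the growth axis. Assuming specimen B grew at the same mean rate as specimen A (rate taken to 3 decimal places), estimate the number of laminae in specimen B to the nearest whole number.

Specimen A: true lamina count = 2220 − 10 = 2210.
A: Mean rate = 793.3 mm / 2210 years ≈ 0.359 mm/yr.
Specimen B: 214.0 mm / 0.359 mm per year = 596.10 years ≈ 596 laminae.

596 laminae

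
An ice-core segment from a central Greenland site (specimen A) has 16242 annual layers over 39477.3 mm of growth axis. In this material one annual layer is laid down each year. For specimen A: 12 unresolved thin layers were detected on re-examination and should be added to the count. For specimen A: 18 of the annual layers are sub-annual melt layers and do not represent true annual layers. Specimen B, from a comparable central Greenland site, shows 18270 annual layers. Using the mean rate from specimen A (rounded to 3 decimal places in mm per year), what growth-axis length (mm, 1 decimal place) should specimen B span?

44414.4 mm

Specimen A: adjusted count: 16242 − 18 + 12 = 16236 annual layers.
A: Mean rate = 39477.3 mm / 16236 years ≈ 2.431 mm per year.
For B, 2.431 mm/year × 18270 years = 44414.4 mm.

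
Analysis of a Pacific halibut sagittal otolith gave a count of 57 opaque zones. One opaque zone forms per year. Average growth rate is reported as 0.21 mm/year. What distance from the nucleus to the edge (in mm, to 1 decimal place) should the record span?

57 years of growth are recorded.
57 years at 0.21 mm/year gives 0.21 × 57 = 12.0 mm.

12.0 mm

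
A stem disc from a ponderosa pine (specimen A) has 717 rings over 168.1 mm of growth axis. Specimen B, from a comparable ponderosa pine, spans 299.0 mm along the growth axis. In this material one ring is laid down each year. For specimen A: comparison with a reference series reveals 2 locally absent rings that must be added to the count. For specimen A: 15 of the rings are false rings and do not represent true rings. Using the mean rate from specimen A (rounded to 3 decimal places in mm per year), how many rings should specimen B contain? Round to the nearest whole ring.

Specimen A: adjusted count: 717 − 15 + 2 = 704 rings.
A: Extension rate ≈ 168.1 / 704 = 0.239 mm/yr.
B spans 299.0 / 0.239 = 1251.05 years ≈ 1251 rings.

1251 rings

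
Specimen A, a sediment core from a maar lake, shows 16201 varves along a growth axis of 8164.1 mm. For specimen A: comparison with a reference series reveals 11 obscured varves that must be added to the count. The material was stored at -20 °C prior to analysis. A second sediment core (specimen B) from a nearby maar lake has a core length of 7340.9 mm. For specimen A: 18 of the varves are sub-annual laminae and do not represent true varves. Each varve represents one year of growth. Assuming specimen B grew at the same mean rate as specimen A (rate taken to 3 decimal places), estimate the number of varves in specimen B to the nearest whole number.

Specimen A: correcting the raw count gives 16201 − 18 + 11 = 16194 true varves.
A: Mean rate = 8164.1 mm / 16194 years ≈ 0.504 mm per year.
Specimen B: 7340.9 mm / 0.504 mm per year = 14565.28 years ≈ 14565 varves.

14565 varves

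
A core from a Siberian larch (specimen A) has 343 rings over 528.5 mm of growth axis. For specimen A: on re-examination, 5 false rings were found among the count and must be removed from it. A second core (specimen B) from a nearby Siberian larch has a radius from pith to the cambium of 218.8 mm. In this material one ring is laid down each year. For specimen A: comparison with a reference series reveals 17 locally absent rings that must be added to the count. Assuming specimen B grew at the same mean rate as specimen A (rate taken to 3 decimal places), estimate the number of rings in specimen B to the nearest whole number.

Specimen A: correcting the raw count gives 343 − 5 + 17 = 355 true rings.
A: 528.5 mm over 355 years gives 528.5 / 355 ≈ 1.489 mm/year.
Specimen B: 218.8 mm / 1.489 mm per year = 146.94 years ≈ 147 rings.

147 rings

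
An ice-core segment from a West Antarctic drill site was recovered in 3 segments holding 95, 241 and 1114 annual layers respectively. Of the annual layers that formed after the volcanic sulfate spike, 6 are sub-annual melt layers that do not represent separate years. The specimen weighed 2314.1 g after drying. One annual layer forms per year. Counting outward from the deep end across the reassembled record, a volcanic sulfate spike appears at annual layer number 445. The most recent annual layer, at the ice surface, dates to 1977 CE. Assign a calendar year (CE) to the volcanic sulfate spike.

978 CE

Total annual layers = 95 + 241 + 1114 = 1450.
1450 − 445 = 1005 annual layers lie beyond the volcanic sulfate spike toward the ice surface.
Excluding 6 false annual layers: 1005 − 6 = 999.
1977 − 999 = 978 CE.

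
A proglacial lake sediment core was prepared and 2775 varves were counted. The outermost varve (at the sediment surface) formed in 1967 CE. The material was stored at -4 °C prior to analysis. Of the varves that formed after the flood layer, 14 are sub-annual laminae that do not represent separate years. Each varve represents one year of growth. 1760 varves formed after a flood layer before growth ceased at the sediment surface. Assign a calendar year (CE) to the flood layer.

221 CE

There are 1760 varves younger than the flood layer.
Excluding 14 false varves: 1760 − 14 = 1746.
The varve at the sediment surface is 1967 CE, so the flood layer dates to 1967 − 1746 = 221 CE.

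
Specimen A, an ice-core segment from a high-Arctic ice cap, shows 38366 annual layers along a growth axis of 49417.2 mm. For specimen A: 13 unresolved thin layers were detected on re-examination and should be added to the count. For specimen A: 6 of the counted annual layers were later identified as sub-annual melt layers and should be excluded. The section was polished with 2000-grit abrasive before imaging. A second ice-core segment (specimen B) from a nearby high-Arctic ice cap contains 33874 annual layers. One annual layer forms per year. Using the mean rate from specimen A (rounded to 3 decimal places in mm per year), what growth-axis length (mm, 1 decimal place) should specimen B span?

Specimen A: true annual layer count = 38366 − 6 + 13 = 38373.
A: Mean rate = 49417.2 mm / 38373 years ≈ 1.288 mm per year.
B's length ≈ 1.288 × 33874 = 43629.7 mm.

43629.7 mm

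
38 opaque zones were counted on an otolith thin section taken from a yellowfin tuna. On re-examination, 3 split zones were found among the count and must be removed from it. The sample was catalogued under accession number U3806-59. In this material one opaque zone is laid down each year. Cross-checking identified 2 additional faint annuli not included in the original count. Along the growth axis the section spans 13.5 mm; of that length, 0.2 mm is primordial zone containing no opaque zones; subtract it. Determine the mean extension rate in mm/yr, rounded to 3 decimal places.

0.359 mm/yr

Correcting the raw count gives 38 − 3 + 2 = 37 true opaque zones.
Net length = 13.5 − 0.2 = 13.3 mm.
Mean rate = 13.3 mm / 37 years ≈ 0.359 mm/yr.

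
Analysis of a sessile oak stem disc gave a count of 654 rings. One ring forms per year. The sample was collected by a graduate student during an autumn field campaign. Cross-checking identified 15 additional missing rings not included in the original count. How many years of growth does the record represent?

669 years

Correcting the raw count gives 654 + 15 = 669 true rings.
At one ring per year, that is 669 years.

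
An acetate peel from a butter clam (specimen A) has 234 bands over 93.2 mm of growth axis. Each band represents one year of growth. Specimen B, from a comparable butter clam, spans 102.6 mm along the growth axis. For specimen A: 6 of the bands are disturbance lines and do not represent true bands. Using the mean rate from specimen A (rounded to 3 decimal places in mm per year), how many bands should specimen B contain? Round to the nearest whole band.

Specimen A: adjusted count: 234 − 6 = 228 bands.
A: Mean rate = 93.2 mm / 228 years ≈ 0.409 mm/year.
For B, 102.6 / 0.409 = 250.86 years ≈ 251 bands.

251 bands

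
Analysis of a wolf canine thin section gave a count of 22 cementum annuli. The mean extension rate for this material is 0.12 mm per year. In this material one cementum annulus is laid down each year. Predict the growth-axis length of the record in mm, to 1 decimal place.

2.6 mm

The record spans 22 years at 0.12 mm per year.
Length ≈ 0.12 × 22 = 2.6 mm.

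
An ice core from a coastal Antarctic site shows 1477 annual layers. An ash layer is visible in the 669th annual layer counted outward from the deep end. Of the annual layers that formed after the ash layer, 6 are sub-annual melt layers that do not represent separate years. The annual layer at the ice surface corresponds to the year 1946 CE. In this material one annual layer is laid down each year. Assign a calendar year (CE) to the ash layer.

1144 CE

The ash layer sits at annual layer 669 from the deep end, so 1477 − 669 = 808 annual layers formed after it.
Excluding 6 false annual layers: 808 − 6 = 802.
1946 − 802 = 1144 CE.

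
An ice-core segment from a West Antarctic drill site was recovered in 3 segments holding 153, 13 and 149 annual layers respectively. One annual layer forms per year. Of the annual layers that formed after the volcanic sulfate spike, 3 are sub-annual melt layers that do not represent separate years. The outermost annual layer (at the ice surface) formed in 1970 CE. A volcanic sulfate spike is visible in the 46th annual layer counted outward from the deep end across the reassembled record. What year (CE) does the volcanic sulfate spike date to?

Total annual layers = 153 + 13 + 149 = 315.
315 − 46 = 269 annual layers lie beyond the volcanic sulfate spike toward the ice surface.
Removing the 3 false annual layers leaves 269 − 3 = 266 true annual layers beyond the volcanic sulfate spike.
The annual layer at the ice surface is 1970 CE, so the volcanic sulfate spike dates to 1970 − 266 = 1704 CE.

1704 CE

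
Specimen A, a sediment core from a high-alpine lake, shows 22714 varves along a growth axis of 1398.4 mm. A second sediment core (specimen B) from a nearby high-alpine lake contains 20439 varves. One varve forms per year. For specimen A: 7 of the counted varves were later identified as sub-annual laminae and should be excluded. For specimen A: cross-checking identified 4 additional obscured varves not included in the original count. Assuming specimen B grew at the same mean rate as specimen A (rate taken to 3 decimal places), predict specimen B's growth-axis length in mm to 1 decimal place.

Specimen A: after corrections the count is 22714 − 7 + 4 = 22711 varves.
A: Mean rate = 1398.4 mm / 22711 years ≈ 0.062 mm/yr.
B's length ≈ 0.062 × 20439 = 1267.2 mm.

1267.2 mm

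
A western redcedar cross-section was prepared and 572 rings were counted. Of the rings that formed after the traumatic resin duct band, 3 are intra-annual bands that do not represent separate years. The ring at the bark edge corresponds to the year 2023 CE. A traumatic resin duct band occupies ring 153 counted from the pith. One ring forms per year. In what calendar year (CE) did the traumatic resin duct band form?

1607 CE

The traumatic resin duct band sits at ring 153 from the pith, so 572 − 153 = 419 rings formed after it.
419 − 3 false = 416 true rings after the traumatic resin duct band.
2023 − 416 = 1607 CE.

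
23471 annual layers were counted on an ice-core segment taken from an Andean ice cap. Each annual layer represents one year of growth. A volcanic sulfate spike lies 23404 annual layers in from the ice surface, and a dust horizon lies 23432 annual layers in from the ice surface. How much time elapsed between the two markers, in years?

28 years

The two markers are separated by 23432 − 23404 = 28 annual layers.
One annual layer per year makes the interval 28 years.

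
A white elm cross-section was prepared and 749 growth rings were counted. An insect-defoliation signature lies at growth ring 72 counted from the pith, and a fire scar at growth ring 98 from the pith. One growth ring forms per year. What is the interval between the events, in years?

Separation: 98 − 72 = 26 growth rings.
That is 26 years at one growth ring per year.

26 years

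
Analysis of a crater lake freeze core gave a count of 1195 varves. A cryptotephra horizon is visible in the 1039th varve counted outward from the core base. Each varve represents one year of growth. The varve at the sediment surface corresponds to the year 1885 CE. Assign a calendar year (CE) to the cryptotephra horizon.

Between varve 1039 and the sediment surface there are 1195 − 1039 = 156 varves.
Counting back 156 years from 1885 CE places the cryptotephra horizon in 1885 − 156 = 1729 CE.

1729 CE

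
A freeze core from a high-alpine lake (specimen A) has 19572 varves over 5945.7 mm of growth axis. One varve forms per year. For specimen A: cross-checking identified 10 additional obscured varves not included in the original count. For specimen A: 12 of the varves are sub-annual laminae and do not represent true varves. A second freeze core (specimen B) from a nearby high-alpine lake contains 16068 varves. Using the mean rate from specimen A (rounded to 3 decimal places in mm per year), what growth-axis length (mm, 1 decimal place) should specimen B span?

Specimen A: true varve count = 19572 − 12 + 10 = 19570.
A: 5945.7 mm over 19570 years gives 5945.7 / 19570 ≈ 0.304 mm/yr.
Length of B = 0.304 × 16068 = 4884.7 mm.

4884.7 mm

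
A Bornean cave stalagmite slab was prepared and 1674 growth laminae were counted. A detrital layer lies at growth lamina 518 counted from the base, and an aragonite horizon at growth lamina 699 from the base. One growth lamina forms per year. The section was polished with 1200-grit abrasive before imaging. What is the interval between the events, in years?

181 years

Separation: 699 − 518 = 181 growth laminae.
One growth lamina per year makes the interval 181 years.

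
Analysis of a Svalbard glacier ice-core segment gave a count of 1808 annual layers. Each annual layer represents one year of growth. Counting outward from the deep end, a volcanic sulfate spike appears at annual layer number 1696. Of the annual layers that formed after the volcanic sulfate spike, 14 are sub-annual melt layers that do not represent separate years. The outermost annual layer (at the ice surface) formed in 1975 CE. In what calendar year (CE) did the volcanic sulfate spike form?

Between annual layer 1696 and the ice surface there are 1808 − 1696 = 112 annual layers.
Excluding 14 false annual layers: 112 − 14 = 98.
Counting back 98 years from 1975 CE places the volcanic sulfate spike in 1975 − 98 = 1877 CE.

1877 CE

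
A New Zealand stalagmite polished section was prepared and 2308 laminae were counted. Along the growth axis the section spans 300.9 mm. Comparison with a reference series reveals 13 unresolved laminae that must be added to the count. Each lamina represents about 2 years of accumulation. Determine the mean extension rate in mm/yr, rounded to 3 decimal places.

0.065 mm/yr

Adjusted count: 2308 + 13 = 2321 laminae.
2321 laminae at 2 years each span 2321 × 2 = 4642 years.
Extension rate ≈ 300.9 / 4642 = 0.065 mm/yr.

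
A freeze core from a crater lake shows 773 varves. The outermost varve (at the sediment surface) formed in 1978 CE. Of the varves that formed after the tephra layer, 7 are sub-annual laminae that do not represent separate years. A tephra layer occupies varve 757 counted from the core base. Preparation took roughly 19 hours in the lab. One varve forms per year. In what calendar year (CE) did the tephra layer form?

1969 CE

Between varve 757 and the sediment surface there are 773 − 757 = 16 varves.
Removing the 7 false varves leaves 16 − 7 = 9 true varves beyond the tephra layer.
1978 − 9 = 1969 CE.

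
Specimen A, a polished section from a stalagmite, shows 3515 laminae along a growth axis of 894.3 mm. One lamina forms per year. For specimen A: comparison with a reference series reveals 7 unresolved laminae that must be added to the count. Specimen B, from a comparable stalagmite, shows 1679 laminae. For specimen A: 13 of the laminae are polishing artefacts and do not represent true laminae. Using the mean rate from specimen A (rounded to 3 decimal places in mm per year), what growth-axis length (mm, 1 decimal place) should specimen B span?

428.1 mm

Specimen A: after corrections the count is 3515 − 13 + 7 = 3509 laminae.
A: 894.3 mm over 3509 years gives 894.3 / 3509 ≈ 0.255 mm/yr.
B's length ≈ 0.255 × 1679 = 428.1 mm.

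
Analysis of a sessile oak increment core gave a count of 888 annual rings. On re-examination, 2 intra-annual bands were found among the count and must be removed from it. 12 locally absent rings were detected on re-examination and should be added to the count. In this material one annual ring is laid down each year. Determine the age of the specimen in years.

898 yr

After corrections the count is 888 − 2 + 12 = 898 annual rings.
One annual ring per year makes the duration 898 years.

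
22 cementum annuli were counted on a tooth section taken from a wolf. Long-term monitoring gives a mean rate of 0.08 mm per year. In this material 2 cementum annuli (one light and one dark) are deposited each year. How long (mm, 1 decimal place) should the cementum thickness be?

22 cementum annuli at 2 per year is 22 / 2 = 11 years.
11 years at 0.08 mm/year gives 0.08 × 11 = 0.9 mm.

0.9 mm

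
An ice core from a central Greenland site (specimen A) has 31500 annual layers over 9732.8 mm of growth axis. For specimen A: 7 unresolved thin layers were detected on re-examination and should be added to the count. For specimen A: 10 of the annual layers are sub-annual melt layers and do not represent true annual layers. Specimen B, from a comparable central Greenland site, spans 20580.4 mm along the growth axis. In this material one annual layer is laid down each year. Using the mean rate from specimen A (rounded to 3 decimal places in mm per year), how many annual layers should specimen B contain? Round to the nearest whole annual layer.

66603 annual layers

Specimen A: after corrections the count is 31500 − 10 + 7 = 31497 annual layers.
A: 9732.8 mm over 31497 years gives 9732.8 / 31497 ≈ 0.309 mm per year.
Specimen B: 20580.4 mm / 0.309 mm per year = 66603.24 years ≈ 66603 annual layers.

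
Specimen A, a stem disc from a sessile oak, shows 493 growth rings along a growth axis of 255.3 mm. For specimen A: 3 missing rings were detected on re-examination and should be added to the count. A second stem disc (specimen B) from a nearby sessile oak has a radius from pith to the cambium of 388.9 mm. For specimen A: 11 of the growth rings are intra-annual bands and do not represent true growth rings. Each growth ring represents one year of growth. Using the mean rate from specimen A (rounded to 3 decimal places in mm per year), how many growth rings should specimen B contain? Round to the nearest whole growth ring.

739 growth rings

Specimen A: after corrections the count is 493 − 11 + 3 = 485 growth rings.
A: 255.3 mm over 485 years gives 255.3 / 485 ≈ 0.526 mm/yr.
Specimen B: 388.9 mm / 0.526 mm per year = 739.35 years ≈ 739 growth rings.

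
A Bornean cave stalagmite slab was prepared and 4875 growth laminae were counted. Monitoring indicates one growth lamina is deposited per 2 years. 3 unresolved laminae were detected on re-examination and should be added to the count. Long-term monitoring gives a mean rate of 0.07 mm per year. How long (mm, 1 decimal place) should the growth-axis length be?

682.9 mm

Adjusted count: 4875 + 3 = 4878 growth laminae.
Multiplying by 2 years per growth lamina: 4878 × 2 = 9756 years.
Length ≈ 0.07 × 9756 = 682.9 mm.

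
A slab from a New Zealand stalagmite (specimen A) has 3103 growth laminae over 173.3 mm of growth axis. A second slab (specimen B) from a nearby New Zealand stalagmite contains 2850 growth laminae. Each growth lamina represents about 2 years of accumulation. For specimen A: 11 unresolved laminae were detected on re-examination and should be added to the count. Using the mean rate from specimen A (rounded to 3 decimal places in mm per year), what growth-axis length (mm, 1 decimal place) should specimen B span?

Specimen A: correcting the raw count gives 3103 + 11 = 3114 true growth laminae.
Specimen A: at 2 years per growth lamina, 3114 × 2 = 6228 years.
A: Extension rate ≈ 173.3 / 6228 = 0.028 mm per year.
Specimen B: multiplying by 2 years per growth lamina: 2850 × 2 = 5700 years. For B, 0.028 mm/year × 5700 years = 159.6 mm.

159.6 mm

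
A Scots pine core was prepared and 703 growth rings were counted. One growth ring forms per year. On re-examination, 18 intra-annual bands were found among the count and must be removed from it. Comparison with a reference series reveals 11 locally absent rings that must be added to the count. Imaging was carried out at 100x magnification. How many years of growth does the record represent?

696 years

Correcting the raw count gives 703 − 18 + 11 = 696 true growth rings.
With a one-to-one growth ring periodicity this is 696 years.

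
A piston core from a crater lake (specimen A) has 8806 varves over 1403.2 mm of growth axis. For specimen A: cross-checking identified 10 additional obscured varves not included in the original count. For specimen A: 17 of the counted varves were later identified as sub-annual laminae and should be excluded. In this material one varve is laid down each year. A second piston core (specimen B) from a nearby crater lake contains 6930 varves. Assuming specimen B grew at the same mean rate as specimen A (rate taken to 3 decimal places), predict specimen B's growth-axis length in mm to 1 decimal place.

1101.9 mm

Specimen A: after corrections the count is 8806 − 17 + 10 = 8799 varves.
A: Extension rate ≈ 1403.2 / 8799 = 0.159 mm per year.
B's length ≈ 0.159 × 6930 = 1101.9 mm.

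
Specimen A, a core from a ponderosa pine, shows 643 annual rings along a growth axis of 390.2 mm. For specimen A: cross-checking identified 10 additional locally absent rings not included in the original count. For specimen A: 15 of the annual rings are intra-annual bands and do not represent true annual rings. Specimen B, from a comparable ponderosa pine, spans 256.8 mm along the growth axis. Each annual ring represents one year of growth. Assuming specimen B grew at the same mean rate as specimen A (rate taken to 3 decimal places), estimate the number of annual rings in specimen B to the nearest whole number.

420 annual rings

Specimen A: after corrections the count is 643 − 15 + 10 = 638 annual rings.
A: Mean rate = 390.2 mm / 638 years ≈ 0.612 mm/year.
Specimen B: 256.8 mm / 0.612 mm per year = 419.61 years ≈ 420 annual rings.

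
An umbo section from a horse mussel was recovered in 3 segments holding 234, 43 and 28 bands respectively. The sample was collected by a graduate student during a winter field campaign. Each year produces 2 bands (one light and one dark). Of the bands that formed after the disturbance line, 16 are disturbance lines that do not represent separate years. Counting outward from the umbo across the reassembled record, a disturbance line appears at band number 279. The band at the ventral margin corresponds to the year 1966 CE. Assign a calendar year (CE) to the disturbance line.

Total bands = 234 + 43 + 28 = 305.
305 − 279 = 26 bands lie beyond the disturbance line toward the ventral margin.
Excluding 16 false bands: 26 − 16 = 10.
With 2 bands per year, 10 / 2 = 5 years.
1966 − 5 = 1961 CE.

1961 CE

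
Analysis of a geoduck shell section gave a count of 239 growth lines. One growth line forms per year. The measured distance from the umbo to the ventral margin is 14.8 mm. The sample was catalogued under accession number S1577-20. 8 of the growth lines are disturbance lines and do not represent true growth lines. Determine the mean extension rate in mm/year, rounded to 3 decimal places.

After corrections the count is 239 − 8 = 231 growth lines.
14.8 mm over 231 years gives 14.8 / 231 ≈ 0.064 mm/year.

0.064 mm/year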